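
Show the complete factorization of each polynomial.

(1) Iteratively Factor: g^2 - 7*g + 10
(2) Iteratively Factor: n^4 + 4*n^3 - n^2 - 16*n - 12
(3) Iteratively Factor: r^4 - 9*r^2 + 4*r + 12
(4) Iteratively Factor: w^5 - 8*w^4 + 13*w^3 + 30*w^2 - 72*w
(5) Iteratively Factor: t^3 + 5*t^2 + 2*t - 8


(1) = (g - 5)*(g - 2)
(2) = (n + 2)*(n^3 + 2*n^2 - 5*n - 6) = (n + 1)*(n + 2)*(n^2 + n - 6) = (n - 2)*(n + 1)*(n + 2)*(n + 3)
(3) = (r - 2)*(r^3 + 2*r^2 - 5*r - 6) = (r - 2)*(r + 1)*(r^2 + r - 6) = (r - 2)*(r + 1)*(r + 3)*(r - 2)
(4) = (w)*(w^4 - 8*w^3 + 13*w^2 + 30*w - 72) = w*(w - 4)*(w^3 - 4*w^2 - 3*w + 18) = w*(w - 4)*(w - 3)*(w^2 - w - 6) = w*(w - 4)*(w - 3)^2*(w + 2)
(5) = (t + 2)*(t^2 + 3*t - 4) = (t - 1)*(t + 2)*(t + 4)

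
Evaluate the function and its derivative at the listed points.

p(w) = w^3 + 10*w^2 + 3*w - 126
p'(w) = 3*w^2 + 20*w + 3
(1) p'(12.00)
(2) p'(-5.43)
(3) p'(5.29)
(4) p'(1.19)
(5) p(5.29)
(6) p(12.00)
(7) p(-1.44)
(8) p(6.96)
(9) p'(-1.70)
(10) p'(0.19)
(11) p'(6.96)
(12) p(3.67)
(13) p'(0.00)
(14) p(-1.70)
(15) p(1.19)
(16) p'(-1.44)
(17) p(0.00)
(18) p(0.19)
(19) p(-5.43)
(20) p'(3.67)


(1) = 675.00
(2) = -17.15
(3) = 192.75
(4) = 31.05
(5) = 317.75
(6) = 3078.00
(7) = -112.57
(8) = 716.45
(9) = -22.33
(10) = 6.91
(11) = 287.52
(12) = 69.13
(13) = 3.00
(14) = -107.11
(15) = -106.58
(16) = -19.58
(17) = -126.00
(18) = -125.06
(19) = -7.54
(20) = 116.81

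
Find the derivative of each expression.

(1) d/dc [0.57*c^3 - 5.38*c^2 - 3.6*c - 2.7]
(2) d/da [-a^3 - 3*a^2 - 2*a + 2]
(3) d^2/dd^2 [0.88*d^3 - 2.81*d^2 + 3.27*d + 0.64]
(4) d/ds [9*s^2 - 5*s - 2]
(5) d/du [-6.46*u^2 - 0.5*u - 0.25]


(1) = 1.71*c^2 - 10.76*c - 3.6
(2) = -3*a^2 - 6*a - 2
(3) = 5.28*d - 5.62
(4) = 18*s - 5
(5) = -12.92*u - 0.5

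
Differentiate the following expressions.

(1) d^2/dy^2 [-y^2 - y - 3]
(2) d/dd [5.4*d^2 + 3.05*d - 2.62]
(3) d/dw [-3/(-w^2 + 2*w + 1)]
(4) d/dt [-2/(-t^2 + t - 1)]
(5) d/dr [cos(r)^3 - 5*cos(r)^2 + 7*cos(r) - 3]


(1) = -2
(2) = 10.8*d + 3.05
(3) = 6*(1 - w)/(-w^2 + 2*w + 1)^2
(4) = 2*(1 - 2*t)/(t^2 - t + 1)^2
(5) = (-3*cos(r)^2 + 10*cos(r) - 7)*sin(r)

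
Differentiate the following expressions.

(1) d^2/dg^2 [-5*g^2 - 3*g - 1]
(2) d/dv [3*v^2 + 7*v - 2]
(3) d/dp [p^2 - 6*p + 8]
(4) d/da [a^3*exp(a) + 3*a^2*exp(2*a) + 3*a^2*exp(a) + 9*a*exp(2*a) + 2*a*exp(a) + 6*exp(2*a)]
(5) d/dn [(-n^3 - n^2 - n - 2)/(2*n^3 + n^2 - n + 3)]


(1) = -10
(2) = 6*v + 7
(3) = 2*p - 6
(4) = (a^3 + 6*a^2*exp(a) + 6*a^2 + 24*a*exp(a) + 8*a + 21*exp(a) + 2)*exp(a)
(5) = (n^4 + 6*n^3 + 5*n^2 - 2*n - 5)/(4*n^6 + 4*n^5 - 3*n^4 + 10*n^3 + 7*n^2 - 6*n + 9)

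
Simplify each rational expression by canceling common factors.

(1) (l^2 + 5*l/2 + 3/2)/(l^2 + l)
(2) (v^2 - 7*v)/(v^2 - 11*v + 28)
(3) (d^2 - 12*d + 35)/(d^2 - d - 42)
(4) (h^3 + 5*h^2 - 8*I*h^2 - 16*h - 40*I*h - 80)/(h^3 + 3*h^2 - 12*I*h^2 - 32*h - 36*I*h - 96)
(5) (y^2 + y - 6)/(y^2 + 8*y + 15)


(1) = (2*l + 3)/(2*l)
(2) = v/(v - 4)
(3) = (d - 5)/(d + 6)
(4) = (h^2 + h*(5 - 4*I) - 20*I)/(h^2 + h*(3 - 8*I) - 24*I)
(5) = (y - 2)/(y + 5)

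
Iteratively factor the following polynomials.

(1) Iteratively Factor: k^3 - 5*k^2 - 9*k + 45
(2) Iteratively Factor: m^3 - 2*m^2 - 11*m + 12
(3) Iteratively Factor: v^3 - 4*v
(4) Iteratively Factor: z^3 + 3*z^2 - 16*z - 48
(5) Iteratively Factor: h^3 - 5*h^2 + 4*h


(1) = (k + 3)*(k^2 - 8*k + 15) = (k - 3)*(k + 3)*(k - 5)
(2) = (m - 1)*(m^2 - m - 12) = (m - 4)*(m - 1)*(m + 3)
(3) = (v)*(v^2 - 4) = v*(v + 2)*(v - 2)
(4) = (z - 4)*(z^2 + 7*z + 12) = (z - 4)*(z + 4)*(z + 3)
(5) = (h)*(h^2 - 5*h + 4) = h*(h - 1)*(h - 4)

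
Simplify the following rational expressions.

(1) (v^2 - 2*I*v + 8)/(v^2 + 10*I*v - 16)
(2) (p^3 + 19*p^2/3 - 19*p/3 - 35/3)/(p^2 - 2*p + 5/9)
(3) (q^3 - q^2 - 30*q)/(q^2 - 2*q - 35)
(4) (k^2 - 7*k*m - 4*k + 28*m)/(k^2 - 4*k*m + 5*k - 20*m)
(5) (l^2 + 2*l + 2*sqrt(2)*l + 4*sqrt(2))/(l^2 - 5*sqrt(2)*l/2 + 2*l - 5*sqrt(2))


(1) = (v - 4*I)/(v + 8*I)
(2) = (3*p^2 + 24*p + 21)/(3*p - 1)
(3) = (q^2 - 6*q)/(q - 7)
(4) = (k^2 - 7*k*m - 4*k + 28*m)/(k^2 - 4*k*m + 5*k - 20*m)
(5) = (2*l + 4*sqrt(2))/(2*l - 5*sqrt(2))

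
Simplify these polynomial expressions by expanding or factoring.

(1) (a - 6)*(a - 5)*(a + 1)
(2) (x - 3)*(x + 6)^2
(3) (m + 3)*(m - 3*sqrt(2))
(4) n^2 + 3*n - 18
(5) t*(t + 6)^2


(1) = a^3 - 10*a^2 + 19*a + 30
(2) = x^3 + 9*x^2 - 108
(3) = m^2 - 3*sqrt(2)*m + 3*m - 9*sqrt(2)
(4) = (n - 3)*(n + 6)
(5) = t^3 + 12*t^2 + 36*t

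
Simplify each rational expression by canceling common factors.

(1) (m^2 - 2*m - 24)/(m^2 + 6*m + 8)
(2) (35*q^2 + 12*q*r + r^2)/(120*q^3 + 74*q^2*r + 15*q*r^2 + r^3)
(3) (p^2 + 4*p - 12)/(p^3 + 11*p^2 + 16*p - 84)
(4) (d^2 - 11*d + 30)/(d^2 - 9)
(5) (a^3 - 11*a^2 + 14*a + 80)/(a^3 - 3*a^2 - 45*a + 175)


(1) = (m - 6)/(m + 2)
(2) = (7*q + r)/(24*q^2 + 10*q*r + r^2)
(3) = 1/(p + 7)
(4) = (d^2 - 11*d + 30)/(d^2 - 9)
(5) = (a^2 - 6*a - 16)/(a^2 + 2*a - 35)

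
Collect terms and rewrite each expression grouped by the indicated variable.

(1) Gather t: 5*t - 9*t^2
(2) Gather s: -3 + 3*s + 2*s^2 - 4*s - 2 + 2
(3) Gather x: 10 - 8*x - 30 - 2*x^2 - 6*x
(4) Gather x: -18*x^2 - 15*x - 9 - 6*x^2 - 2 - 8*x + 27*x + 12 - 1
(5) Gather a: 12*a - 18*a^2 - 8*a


(1) = -9*t^2 + 5*t
(2) = 2*s^2 - s - 3
(3) = -2*x^2 - 14*x - 20
(4) = -24*x^2 + 4*x
(5) = -18*a^2 + 4*a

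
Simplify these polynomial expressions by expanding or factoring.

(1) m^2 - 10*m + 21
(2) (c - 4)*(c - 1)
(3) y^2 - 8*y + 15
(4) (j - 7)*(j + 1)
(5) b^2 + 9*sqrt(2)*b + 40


(1) = (m - 7)*(m - 3)
(2) = c^2 - 5*c + 4
(3) = (y - 5)*(y - 3)
(4) = j^2 - 6*j - 7
(5) = (b + 4*sqrt(2))*(b + 5*sqrt(2))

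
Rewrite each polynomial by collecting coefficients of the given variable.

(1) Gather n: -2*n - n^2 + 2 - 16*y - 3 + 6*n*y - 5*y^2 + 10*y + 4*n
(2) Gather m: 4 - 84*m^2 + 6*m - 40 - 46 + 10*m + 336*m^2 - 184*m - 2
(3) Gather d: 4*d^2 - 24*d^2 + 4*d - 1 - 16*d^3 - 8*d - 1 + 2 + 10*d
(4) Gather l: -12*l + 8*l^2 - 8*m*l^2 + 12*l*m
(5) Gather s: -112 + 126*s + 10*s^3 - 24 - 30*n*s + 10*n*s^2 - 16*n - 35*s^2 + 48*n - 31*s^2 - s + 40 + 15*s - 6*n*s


(1) = -n^2 + n*(6*y + 2) - 5*y^2 - 6*y - 1
(2) = 252*m^2 - 168*m - 84
(3) = -16*d^3 - 20*d^2 + 6*d
(4) = l^2*(8 - 8*m) + l*(12*m - 12)
(5) = 32*n + 10*s^3 + s^2*(10*n - 66) + s*(140 - 36*n) - 96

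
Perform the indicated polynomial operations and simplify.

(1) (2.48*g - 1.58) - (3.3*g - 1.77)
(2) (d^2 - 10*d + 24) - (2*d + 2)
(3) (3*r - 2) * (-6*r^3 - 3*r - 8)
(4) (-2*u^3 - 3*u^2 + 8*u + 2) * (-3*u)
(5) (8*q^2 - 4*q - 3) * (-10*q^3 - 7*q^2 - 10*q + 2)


(1) = 0.19 - 0.82*g
(2) = d^2 - 12*d + 22
(3) = -18*r^4 + 12*r^3 - 9*r^2 - 18*r + 16
(4) = 6*u^4 + 9*u^3 - 24*u^2 - 6*u
(5) = -80*q^5 - 16*q^4 - 22*q^3 + 77*q^2 + 22*q - 6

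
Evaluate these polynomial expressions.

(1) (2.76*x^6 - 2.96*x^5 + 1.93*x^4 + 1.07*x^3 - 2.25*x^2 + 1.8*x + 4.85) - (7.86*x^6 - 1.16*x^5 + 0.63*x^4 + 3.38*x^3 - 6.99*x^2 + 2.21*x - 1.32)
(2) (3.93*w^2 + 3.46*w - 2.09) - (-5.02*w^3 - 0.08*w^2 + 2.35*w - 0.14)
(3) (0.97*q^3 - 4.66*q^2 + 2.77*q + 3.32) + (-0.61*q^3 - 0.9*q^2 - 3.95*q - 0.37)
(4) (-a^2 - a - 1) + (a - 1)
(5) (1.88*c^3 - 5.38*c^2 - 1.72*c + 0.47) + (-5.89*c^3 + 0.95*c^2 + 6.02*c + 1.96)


(1) = -5.1*x^6 - 1.8*x^5 + 1.3*x^4 - 2.31*x^3 + 4.74*x^2 - 0.41*x + 6.17
(2) = 5.02*w^3 + 4.01*w^2 + 1.11*w - 1.95
(3) = 0.36*q^3 - 5.56*q^2 - 1.18*q + 2.95
(4) = -a^2 - 2
(5) = -4.01*c^3 - 4.43*c^2 + 4.3*c + 2.43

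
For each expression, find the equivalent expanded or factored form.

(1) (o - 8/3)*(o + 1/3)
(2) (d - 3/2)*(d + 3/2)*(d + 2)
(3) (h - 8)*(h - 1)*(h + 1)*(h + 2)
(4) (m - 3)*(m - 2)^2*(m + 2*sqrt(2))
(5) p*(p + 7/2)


(1) = o^2 - 7*o/3 - 8/9
(2) = d^3 + 2*d^2 - 9*d/4 - 9/2
(3) = h^4 - 6*h^3 - 17*h^2 + 6*h + 16
(4) = m^4 - 7*m^3 + 2*sqrt(2)*m^3 - 14*sqrt(2)*m^2 + 16*m^2 - 12*m + 32*sqrt(2)*m - 24*sqrt(2)
(5) = p^2 + 7*p/2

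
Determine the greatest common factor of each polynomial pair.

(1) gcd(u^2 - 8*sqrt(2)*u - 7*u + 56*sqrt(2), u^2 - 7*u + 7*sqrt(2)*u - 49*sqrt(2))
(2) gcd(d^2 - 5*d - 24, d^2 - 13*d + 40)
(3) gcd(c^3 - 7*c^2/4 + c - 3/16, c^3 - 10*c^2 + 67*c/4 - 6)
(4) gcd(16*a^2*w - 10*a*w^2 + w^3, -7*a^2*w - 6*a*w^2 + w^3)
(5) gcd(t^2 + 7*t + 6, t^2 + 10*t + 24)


(1) = gcd((u - 7)*(u - 8*sqrt(2)), (u - 7)*(u + 7*sqrt(2))) = u - 7
(2) = gcd((d - 8)*(d + 3), (d - 8)*(d - 5)) = d - 8
(3) = c - 1/2
(4) = w
(5) = gcd((t + 1)*(t + 6), (t + 4)*(t + 6)) = t + 6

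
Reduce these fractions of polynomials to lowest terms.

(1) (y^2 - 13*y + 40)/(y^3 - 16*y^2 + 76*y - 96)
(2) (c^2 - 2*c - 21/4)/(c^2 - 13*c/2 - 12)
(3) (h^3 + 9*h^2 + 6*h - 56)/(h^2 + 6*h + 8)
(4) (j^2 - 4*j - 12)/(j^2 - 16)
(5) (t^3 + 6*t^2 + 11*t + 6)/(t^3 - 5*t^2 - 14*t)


(1) = (y - 5)/(y^2 - 8*y + 12)
(2) = (2*c - 7)/(2*c - 16)
(3) = (h^2 + 5*h - 14)/(h + 2)
(4) = (j^2 - 4*j - 12)/(j^2 - 16)
(5) = (t^2 + 4*t + 3)/(t^2 - 7*t)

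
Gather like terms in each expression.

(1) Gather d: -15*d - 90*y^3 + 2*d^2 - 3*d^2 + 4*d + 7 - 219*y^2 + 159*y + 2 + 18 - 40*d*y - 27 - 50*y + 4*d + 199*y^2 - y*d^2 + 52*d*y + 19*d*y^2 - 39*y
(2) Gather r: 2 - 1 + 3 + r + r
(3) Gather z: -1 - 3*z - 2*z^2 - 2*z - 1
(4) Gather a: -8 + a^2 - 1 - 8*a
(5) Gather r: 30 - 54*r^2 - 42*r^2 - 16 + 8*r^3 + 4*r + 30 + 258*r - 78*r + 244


(1) = d^2*(-y - 1) + d*(19*y^2 + 12*y - 7) - 90*y^3 - 20*y^2 + 70*y
(2) = 2*r + 4
(3) = -2*z^2 - 5*z - 2
(4) = a^2 - 8*a - 9
(5) = 8*r^3 - 96*r^2 + 184*r + 288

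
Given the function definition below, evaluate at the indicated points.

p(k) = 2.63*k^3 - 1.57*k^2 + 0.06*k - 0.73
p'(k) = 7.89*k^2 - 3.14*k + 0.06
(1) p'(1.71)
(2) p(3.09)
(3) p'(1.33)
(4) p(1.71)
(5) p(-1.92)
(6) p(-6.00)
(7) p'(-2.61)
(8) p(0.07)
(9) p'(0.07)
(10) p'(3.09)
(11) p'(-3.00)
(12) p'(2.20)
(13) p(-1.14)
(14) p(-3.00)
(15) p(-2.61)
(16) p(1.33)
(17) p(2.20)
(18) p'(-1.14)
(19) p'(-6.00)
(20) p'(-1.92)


(1) = 17.76
(2) = 62.06
(3) = 9.84
(4) = 7.93
(5) = -25.25
(6) = -625.69
(7) = 62.00
(8) = -0.73
(9) = -0.12
(10) = 65.69
(11) = 80.49
(12) = 31.34
(13) = -6.74
(14) = -86.05
(15) = -58.34
(16) = 2.76
(17) = 19.81
(18) = 13.89
(19) = 302.94
(20) = 35.17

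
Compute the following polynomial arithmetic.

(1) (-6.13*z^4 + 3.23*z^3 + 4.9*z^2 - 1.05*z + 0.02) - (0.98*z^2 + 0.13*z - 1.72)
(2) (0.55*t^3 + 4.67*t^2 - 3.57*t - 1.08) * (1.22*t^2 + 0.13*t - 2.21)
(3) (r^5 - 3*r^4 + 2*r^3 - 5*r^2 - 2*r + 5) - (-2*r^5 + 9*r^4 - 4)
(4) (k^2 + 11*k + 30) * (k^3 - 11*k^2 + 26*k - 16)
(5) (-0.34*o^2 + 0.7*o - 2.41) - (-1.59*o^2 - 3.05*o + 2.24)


(1) = -6.13*z^4 + 3.23*z^3 + 3.92*z^2 - 1.18*z + 1.74
(2) = 0.671*t^5 + 5.7689*t^4 - 4.9638*t^3 - 12.1024*t^2 + 7.7493*t + 2.3868
(3) = 3*r^5 - 12*r^4 + 2*r^3 - 5*r^2 - 2*r + 9
(4) = k^5 - 65*k^3 - 60*k^2 + 604*k - 480
(5) = 1.25*o^2 + 3.75*o - 4.65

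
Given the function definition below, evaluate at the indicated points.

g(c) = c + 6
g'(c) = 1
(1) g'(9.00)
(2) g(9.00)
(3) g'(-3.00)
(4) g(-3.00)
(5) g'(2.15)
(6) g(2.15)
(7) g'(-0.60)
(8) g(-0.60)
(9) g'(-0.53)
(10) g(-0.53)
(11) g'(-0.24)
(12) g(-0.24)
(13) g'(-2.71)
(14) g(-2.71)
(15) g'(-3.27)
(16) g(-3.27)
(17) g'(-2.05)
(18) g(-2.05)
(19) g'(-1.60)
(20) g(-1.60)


(1) = 1.00
(2) = 15.00
(3) = 1.00
(4) = 3.00
(5) = 1.00
(6) = 8.15
(7) = 1.00
(8) = 5.40
(9) = 1.00
(10) = 5.47
(11) = 1.00
(12) = 5.76
(13) = 1.00
(14) = 3.29
(15) = 1.00
(16) = 2.73
(17) = 1.00
(18) = 3.95
(19) = 1.00
(20) = 4.40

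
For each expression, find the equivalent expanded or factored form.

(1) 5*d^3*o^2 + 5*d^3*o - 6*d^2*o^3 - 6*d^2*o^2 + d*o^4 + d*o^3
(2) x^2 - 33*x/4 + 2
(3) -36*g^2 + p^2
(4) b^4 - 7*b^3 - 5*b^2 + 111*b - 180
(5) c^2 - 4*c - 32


(1) = o*(-5*d + o)*(-d + o)*(d*o + d)
(2) = (x - 8)*(x - 1/4)
(3) = (-6*g + p)*(6*g + p)
(4) = (b - 5)*(b - 3)^2*(b + 4)
(5) = (c - 8)*(c + 4)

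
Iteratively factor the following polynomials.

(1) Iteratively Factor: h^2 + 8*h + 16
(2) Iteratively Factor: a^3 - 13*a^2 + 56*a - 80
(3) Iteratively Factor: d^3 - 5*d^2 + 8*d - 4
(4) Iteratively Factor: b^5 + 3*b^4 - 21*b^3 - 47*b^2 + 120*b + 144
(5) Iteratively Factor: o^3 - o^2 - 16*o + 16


(1) = (h + 4)*(h + 4)
(2) = (a - 4)*(a^2 - 9*a + 20) = (a - 4)^2*(a - 5)
(3) = (d - 2)*(d^2 - 3*d + 2) = (d - 2)*(d - 1)*(d - 2)
(4) = (b - 3)*(b^4 + 6*b^3 - 3*b^2 - 56*b - 48) = (b - 3)*(b + 4)*(b^3 + 2*b^2 - 11*b - 12) = (b - 3)*(b + 4)^2*(b^2 - 2*b - 3) = (b - 3)^2*(b + 4)^2*(b + 1)
(5) = (o + 4)*(o^2 - 5*o + 4) = (o - 4)*(o + 4)*(o - 1)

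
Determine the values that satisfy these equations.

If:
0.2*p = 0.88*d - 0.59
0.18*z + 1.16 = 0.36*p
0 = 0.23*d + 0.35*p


Then:
d = 0.58
p = -0.38
z = -7.21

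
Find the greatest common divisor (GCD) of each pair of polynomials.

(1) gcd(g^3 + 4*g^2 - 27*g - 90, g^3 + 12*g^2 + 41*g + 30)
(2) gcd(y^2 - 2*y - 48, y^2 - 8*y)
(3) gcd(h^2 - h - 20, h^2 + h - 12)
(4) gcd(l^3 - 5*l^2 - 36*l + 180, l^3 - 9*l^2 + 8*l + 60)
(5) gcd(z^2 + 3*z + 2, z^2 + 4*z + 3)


(1) = g + 6
(2) = gcd((y - 8)*(y + 6), y*(y - 8)) = y - 8
(3) = gcd((h - 5)*(h + 4), (h - 3)*(h + 4)) = h + 4
(4) = l^2 - 11*l + 30
(5) = gcd((z + 1)*(z + 2), (z + 1)*(z + 3)) = z + 1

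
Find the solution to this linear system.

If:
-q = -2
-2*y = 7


Then:
q = 2
y = -7/2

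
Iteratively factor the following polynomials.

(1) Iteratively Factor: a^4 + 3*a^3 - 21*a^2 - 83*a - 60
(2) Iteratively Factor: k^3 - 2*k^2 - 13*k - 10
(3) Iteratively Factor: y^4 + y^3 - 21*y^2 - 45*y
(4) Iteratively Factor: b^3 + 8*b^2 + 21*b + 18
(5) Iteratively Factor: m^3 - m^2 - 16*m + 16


(1) = (a + 4)*(a^3 - a^2 - 17*a - 15) = (a + 1)*(a + 4)*(a^2 - 2*a - 15) = (a + 1)*(a + 3)*(a + 4)*(a - 5)
(2) = (k - 5)*(k^2 + 3*k + 2) = (k - 5)*(k + 1)*(k + 2)
(3) = (y)*(y^3 + y^2 - 21*y - 45) = y*(y + 3)*(y^2 - 2*y - 15) = y*(y - 5)*(y + 3)*(y + 3)
(4) = (b + 3)*(b^2 + 5*b + 6) = (b + 2)*(b + 3)*(b + 3)
(5) = (m + 4)*(m^2 - 5*m + 4) = (m - 4)*(m + 4)*(m - 1)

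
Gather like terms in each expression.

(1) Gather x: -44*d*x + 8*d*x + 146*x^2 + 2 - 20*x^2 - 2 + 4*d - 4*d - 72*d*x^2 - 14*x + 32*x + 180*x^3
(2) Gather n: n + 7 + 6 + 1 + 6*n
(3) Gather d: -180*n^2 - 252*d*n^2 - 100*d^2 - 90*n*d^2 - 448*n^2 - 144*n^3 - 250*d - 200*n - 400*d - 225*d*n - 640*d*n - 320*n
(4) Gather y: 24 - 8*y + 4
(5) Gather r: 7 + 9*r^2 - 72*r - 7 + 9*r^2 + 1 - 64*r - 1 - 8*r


(1) = 180*x^3 + x^2*(126 - 72*d) + x*(18 - 36*d)
(2) = 7*n + 14
(3) = d^2*(-90*n - 100) + d*(-252*n^2 - 865*n - 650) - 144*n^3 - 628*n^2 - 520*n
(4) = 28 - 8*y
(5) = 18*r^2 - 144*r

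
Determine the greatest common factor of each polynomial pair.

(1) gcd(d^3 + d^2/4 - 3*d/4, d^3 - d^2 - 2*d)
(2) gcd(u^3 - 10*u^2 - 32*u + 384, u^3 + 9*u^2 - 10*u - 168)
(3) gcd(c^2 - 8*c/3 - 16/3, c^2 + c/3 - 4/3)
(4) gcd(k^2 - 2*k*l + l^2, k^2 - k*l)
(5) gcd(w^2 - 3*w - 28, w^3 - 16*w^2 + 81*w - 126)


(1) = d^2 + d
(2) = gcd((u - 8)^2*(u + 6), (u - 4)*(u + 6)*(u + 7)) = u + 6
(3) = c + 4/3
(4) = k - l
(5) = w - 7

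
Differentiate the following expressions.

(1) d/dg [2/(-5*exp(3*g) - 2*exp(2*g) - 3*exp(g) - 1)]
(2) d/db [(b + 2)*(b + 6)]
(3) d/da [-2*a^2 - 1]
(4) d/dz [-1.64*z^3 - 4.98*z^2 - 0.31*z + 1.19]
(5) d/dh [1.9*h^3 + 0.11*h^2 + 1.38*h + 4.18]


(1) = (30*exp(2*g) + 8*exp(g) + 6)*exp(g)/(5*exp(3*g) + 2*exp(2*g) + 3*exp(g) + 1)^2
(2) = 2*b + 8
(3) = -4*a
(4) = -4.92*z^2 - 9.96*z - 0.31
(5) = 5.7*h^2 + 0.22*h + 1.38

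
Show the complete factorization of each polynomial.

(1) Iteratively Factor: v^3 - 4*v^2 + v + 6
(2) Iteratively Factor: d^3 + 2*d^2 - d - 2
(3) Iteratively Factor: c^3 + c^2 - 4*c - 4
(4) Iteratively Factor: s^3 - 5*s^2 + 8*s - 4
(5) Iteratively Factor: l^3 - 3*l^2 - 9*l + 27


(1) = (v - 2)*(v^2 - 2*v - 3) = (v - 2)*(v + 1)*(v - 3)
(2) = (d + 2)*(d^2 - 1) = (d - 1)*(d + 2)*(d + 1)
(3) = (c + 2)*(c^2 - c - 2) = (c + 1)*(c + 2)*(c - 2)
(4) = (s - 1)*(s^2 - 4*s + 4) = (s - 2)*(s - 1)*(s - 2)
(5) = (l - 3)*(l^2 - 9) = (l - 3)^2*(l + 3)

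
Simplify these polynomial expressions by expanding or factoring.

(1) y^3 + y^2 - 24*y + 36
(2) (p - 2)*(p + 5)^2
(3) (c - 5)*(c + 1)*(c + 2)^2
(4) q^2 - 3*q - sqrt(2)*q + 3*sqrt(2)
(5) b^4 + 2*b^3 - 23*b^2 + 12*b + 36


(1) = (y - 3)*(y - 2)*(y + 6)
(2) = p^3 + 8*p^2 + 5*p - 50
(3) = c^4 - 17*c^2 - 36*c - 20
(4) = (q - 3)*(q - sqrt(2))
(5) = (b - 3)*(b - 2)*(b + 1)*(b + 6)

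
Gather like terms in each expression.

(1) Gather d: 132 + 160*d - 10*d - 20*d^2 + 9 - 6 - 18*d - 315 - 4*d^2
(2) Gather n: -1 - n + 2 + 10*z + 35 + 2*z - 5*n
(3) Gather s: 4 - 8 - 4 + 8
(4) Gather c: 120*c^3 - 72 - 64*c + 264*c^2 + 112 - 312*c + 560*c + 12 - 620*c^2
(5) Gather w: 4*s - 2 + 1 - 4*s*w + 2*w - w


(1) = -24*d^2 + 132*d - 180
(2) = -6*n + 12*z + 36
(3) = 0
(4) = 120*c^3 - 356*c^2 + 184*c + 52
(5) = 4*s + w*(1 - 4*s) - 1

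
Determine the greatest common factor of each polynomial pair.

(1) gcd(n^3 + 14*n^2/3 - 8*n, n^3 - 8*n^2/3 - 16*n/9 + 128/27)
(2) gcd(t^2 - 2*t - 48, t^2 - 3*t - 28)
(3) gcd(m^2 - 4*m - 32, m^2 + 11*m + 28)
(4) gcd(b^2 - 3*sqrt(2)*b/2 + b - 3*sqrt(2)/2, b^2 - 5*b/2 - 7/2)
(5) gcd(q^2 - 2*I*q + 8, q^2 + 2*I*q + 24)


(1) = n - 4/3
(2) = gcd((t - 8)*(t + 6), (t - 7)*(t + 4)) = 1
(3) = m + 4
(4) = b + 1
(5) = q - 4*I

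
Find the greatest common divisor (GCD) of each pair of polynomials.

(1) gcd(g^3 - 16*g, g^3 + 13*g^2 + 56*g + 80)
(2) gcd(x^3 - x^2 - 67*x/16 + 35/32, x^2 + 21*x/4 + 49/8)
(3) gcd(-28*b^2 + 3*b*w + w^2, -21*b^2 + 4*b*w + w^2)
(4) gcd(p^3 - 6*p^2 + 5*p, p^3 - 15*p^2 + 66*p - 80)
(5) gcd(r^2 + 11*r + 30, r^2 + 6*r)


(1) = gcd(g*(g - 4)*(g + 4), (g + 4)^2*(g + 5)) = g + 4
(2) = gcd((x - 5/2)*(x - 1/4)*(x + 7/4), (x + 7/4)*(x + 7/2)) = x + 7/4
(3) = 7*b + w
(4) = p - 5
(5) = r + 6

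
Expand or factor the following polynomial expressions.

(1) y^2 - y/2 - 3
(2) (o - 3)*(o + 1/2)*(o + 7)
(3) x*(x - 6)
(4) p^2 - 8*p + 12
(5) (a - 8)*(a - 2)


(1) = (y - 2)*(y + 3/2)
(2) = o^3 + 9*o^2/2 - 19*o - 21/2
(3) = x^2 - 6*x
(4) = (p - 6)*(p - 2)
(5) = a^2 - 10*a + 16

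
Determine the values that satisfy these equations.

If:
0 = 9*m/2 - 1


Then:
m = 2/9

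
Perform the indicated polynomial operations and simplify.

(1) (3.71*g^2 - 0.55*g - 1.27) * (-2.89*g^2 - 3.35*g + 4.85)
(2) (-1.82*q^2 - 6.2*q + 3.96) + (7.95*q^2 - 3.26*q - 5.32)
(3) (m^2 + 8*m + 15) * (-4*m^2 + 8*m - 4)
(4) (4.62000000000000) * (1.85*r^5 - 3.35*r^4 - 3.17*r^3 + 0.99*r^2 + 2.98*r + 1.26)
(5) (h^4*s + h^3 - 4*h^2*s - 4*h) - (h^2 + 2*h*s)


(1) = -10.7219*g^4 - 10.839*g^3 + 23.5063*g^2 + 1.587*g - 6.1595
(2) = 6.13*q^2 - 9.46*q - 1.36
(3) = -4*m^4 - 24*m^3 + 88*m - 60
(4) = 8.547*r^5 - 15.477*r^4 - 14.6454*r^3 + 4.5738*r^2 + 13.7676*r + 5.8212
(5) = h^4*s + h^3 - 4*h^2*s - h^2 - 2*h*s - 4*h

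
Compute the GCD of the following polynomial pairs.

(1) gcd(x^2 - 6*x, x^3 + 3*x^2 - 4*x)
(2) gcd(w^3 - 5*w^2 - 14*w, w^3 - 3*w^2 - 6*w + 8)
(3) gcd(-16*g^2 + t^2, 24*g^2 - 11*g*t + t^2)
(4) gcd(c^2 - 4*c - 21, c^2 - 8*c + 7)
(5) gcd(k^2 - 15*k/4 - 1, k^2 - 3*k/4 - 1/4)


(1) = x
(2) = w + 2
(3) = gcd((-4*g + t)*(4*g + t), (-8*g + t)*(-3*g + t)) = 1
(4) = gcd((c - 7)*(c + 3), (c - 7)*(c - 1)) = c - 7
(5) = gcd((k - 4)*(k + 1/4), (k - 1)*(k + 1/4)) = k + 1/4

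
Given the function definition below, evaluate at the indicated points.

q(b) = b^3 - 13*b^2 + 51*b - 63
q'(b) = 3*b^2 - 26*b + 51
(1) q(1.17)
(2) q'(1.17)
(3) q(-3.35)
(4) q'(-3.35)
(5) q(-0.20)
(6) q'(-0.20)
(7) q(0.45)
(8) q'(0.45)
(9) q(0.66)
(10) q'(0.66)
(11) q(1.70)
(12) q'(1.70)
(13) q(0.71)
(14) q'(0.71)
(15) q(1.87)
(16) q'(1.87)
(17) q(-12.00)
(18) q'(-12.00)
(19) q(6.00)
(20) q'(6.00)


(1) = -19.52
(2) = 24.69
(3) = -417.34
(4) = 171.77
(5) = -73.73
(6) = 56.32
(7) = -42.59
(8) = 39.91
(9) = -34.72
(10) = 35.15
(11) = -8.96
(12) = 15.47
(13) = -32.99
(14) = 34.05
(15) = -6.55
(16) = 12.87
(17) = -4275.00
(18) = 795.00
(19) = -9.00
(20) = 3.00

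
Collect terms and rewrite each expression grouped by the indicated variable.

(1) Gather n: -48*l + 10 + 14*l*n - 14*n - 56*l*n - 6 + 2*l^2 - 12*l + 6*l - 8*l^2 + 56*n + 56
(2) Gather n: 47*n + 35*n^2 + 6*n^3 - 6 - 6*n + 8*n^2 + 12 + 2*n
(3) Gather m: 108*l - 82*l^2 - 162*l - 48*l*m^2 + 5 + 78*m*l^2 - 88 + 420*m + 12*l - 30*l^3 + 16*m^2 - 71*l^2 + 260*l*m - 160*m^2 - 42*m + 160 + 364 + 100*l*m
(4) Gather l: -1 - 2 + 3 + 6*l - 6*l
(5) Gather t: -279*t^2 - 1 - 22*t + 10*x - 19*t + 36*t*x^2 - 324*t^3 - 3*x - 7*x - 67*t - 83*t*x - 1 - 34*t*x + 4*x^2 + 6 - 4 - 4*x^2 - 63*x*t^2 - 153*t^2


(1) = -6*l^2 - 54*l + n*(42 - 42*l) + 60
(2) = 6*n^3 + 43*n^2 + 43*n + 6
(3) = -30*l^3 - 153*l^2 - 42*l + m^2*(-48*l - 144) + m*(78*l^2 + 360*l + 378) + 441
(4) = 0
(5) = -324*t^3 + t^2*(-63*x - 432) + t*(36*x^2 - 117*x - 108)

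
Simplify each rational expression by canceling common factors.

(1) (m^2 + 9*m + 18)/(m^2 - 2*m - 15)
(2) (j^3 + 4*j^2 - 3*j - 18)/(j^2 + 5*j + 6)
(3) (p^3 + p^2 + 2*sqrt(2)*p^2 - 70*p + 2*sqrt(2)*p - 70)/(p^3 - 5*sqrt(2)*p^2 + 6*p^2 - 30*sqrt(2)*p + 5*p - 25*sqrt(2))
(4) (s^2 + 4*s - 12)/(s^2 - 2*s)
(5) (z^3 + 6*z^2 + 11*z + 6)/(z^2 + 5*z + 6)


(1) = (m + 6)/(m - 5)
(2) = (j^2 + j - 6)/(j + 2)
(3) = (p + 7*sqrt(2))/(p + 5)
(4) = (s + 6)/s
(5) = z + 1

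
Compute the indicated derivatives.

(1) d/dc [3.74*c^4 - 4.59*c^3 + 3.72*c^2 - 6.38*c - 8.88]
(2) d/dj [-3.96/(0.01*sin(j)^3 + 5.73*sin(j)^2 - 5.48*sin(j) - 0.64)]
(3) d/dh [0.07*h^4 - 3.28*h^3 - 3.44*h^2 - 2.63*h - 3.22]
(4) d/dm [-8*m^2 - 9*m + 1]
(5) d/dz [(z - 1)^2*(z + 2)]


(1) = 14.96*c^3 - 13.77*c^2 + 7.44*c - 6.38
(2) = (0.1188*sin(j)^2 + 45.3816*sin(j) - 21.7008)*cos(j)/(0.01*sin(j)^3 + 5.73*sin(j)^2 - 5.48*sin(j) - 0.64)^2
(3) = 0.28*h^3 - 9.84*h^2 - 6.88*h - 2.63
(4) = -16*m - 9
(5) = 3*z^2 - 3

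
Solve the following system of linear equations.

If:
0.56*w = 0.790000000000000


Then:
w = 1.41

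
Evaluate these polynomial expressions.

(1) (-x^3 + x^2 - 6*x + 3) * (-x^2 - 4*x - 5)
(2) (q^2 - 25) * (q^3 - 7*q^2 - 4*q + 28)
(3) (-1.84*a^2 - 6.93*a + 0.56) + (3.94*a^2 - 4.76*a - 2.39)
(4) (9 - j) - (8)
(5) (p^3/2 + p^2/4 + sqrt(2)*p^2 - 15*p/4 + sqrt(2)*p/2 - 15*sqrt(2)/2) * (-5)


(1) = x^5 + 3*x^4 + 7*x^3 + 16*x^2 + 18*x - 15
(2) = q^5 - 7*q^4 - 29*q^3 + 203*q^2 + 100*q - 700
(3) = 2.1*a^2 - 11.69*a - 1.83
(4) = 1 - j
(5) = -5*p^3/2 - 5*sqrt(2)*p^2 - 5*p^2/4 - 5*sqrt(2)*p/2 + 75*p/4 + 75*sqrt(2)/2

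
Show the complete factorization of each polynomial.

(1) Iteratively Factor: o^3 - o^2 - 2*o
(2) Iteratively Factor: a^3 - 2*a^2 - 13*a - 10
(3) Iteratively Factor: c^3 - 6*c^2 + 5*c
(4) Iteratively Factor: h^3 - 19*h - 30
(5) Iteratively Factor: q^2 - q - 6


(1) = (o + 1)*(o^2 - 2*o) = (o - 2)*(o + 1)*(o)
(2) = (a + 2)*(a^2 - 4*a - 5) = (a + 1)*(a + 2)*(a - 5)
(3) = (c - 5)*(c^2 - c) = (c - 5)*(c - 1)*(c)
(4) = (h + 2)*(h^2 - 2*h - 15) = (h + 2)*(h + 3)*(h - 5)
(5) = (q - 3)*(q + 2)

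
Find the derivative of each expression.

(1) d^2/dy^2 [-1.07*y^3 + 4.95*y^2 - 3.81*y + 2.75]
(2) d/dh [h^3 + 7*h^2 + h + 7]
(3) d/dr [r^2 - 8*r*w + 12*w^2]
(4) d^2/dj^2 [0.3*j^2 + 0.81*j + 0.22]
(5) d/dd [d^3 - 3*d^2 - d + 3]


(1) = 9.9 - 6.42*y
(2) = 3*h^2 + 14*h + 1
(3) = 2*r - 8*w
(4) = 0.600000000000000
(5) = 3*d^2 - 6*d - 1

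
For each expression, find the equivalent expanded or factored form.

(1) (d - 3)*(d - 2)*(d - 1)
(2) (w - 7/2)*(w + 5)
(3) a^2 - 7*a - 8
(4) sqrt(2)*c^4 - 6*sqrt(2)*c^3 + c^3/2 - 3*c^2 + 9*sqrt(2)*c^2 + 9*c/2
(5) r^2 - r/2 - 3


(1) = d^3 - 6*d^2 + 11*d - 6
(2) = w^2 + 3*w/2 - 35/2
(3) = (a - 8)*(a + 1)
(4) = c*(c - 3)^2*(sqrt(2)*c + 1/2)
(5) = (r - 2)*(r + 3/2)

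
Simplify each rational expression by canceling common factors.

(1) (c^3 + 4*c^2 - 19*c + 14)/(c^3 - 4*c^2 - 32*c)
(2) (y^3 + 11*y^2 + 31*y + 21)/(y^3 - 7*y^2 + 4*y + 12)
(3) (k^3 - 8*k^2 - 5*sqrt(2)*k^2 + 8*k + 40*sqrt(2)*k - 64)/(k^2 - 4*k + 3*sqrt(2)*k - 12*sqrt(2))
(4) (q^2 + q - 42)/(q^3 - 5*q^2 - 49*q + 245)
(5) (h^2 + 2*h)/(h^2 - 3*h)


(1) = (c^3 + 4*c^2 - 19*c + 14)/(c^3 - 4*c^2 - 32*c)
(2) = (y^2 + 10*y + 21)/(y^2 - 8*y + 12)
(3) = (k^3 + k^2*(-8 - 5*sqrt(2)) + k*(8 + 40*sqrt(2)) - 64)/(k^2 + k*(-4 + 3*sqrt(2)) - 12*sqrt(2))
(4) = (q - 6)/(q^2 - 12*q + 35)
(5) = (h + 2)/(h - 3)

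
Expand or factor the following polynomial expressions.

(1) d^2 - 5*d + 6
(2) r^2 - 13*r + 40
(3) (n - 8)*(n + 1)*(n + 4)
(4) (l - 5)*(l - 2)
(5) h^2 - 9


(1) = (d - 3)*(d - 2)
(2) = (r - 8)*(r - 5)
(3) = n^3 - 3*n^2 - 36*n - 32
(4) = l^2 - 7*l + 10
(5) = (h - 3)*(h + 3)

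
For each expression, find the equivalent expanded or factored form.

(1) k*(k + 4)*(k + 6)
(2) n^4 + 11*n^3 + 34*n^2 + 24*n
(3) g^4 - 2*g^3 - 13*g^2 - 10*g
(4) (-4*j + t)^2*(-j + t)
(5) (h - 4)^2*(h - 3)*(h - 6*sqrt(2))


(1) = k^3 + 10*k^2 + 24*k
(2) = n*(n + 1)*(n + 4)*(n + 6)
(3) = g*(g - 5)*(g + 1)*(g + 2)
(4) = -16*j^3 + 24*j^2*t - 9*j*t^2 + t^3
(5) = h^4 - 11*h^3 - 6*sqrt(2)*h^3 + 40*h^2 + 66*sqrt(2)*h^2 - 240*sqrt(2)*h - 48*h + 288*sqrt(2)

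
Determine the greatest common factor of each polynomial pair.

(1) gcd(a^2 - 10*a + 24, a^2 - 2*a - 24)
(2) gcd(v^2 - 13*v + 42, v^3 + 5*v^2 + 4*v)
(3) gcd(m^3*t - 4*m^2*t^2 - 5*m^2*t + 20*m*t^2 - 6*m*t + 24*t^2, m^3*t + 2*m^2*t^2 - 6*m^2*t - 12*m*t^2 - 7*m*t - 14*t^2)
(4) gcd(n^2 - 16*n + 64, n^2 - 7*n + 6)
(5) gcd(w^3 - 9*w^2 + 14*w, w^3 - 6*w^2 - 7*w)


(1) = a - 6
(2) = 1
(3) = gcd((m - 6)*(m - 4*t)*(m*t + t), (m - 7)*(m + 2*t)*(m*t + t)) = m*t + t
(4) = 1
(5) = w^2 - 7*w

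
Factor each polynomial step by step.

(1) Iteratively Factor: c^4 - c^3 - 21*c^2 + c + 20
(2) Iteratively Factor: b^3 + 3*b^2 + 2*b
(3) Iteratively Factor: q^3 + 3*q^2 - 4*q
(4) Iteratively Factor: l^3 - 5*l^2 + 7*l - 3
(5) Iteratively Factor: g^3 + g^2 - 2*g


(1) = (c + 4)*(c^3 - 5*c^2 - c + 5) = (c + 1)*(c + 4)*(c^2 - 6*c + 5) = (c - 5)*(c + 1)*(c + 4)*(c - 1)
(2) = (b + 1)*(b^2 + 2*b) = b*(b + 1)*(b + 2)
(3) = (q + 4)*(q^2 - q) = (q - 1)*(q + 4)*(q)
(4) = (l - 1)*(l^2 - 4*l + 3) = (l - 3)*(l - 1)*(l - 1)
(5) = (g)*(g^2 + g - 2) = g*(g + 2)*(g - 1)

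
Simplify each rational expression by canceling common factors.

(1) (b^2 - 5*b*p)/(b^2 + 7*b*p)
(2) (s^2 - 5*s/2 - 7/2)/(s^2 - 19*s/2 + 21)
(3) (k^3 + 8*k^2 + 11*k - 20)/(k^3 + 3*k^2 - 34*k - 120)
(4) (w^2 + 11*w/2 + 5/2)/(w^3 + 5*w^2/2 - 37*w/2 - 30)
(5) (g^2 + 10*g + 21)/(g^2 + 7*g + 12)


(1) = (b - 5*p)/(b + 7*p)
(2) = (s + 1)/(s - 6)
(3) = (k - 1)/(k - 6)
(4) = (2*w + 1)/(2*w^2 - 5*w - 12)
(5) = (g + 7)/(g + 4)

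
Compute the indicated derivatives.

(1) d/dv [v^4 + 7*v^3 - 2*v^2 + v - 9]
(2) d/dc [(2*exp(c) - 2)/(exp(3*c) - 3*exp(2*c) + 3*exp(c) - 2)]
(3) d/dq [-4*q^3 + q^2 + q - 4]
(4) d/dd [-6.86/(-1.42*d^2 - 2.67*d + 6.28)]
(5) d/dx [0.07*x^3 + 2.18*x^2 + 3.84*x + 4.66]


(1) = 4*v^3 + 21*v^2 - 4*v + 1
(2) = 2*(3*(1 - exp(c))*(exp(2*c) - 2*exp(c) + 1) + exp(3*c) - 3*exp(2*c) + 3*exp(c) - 2)*exp(c)/(exp(3*c) - 3*exp(2*c) + 3*exp(c) - 2)^2
(3) = -12*q^2 + 2*q + 1
(4) = (-19.4824*d - 18.3162)/(1.42*d^2 + 2.67*d - 6.28)^2
(5) = 0.21*x^2 + 4.36*x + 3.84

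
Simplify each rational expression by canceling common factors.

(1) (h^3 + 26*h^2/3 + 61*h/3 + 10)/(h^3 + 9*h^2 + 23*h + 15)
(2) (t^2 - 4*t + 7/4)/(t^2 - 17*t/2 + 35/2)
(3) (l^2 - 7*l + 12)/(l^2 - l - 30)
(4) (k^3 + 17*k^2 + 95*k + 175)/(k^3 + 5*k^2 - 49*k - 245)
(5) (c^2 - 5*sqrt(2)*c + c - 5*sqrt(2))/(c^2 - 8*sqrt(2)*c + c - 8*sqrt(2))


(1) = (3*h + 2)/(3*h + 3)
(2) = (2*t - 1)/(2*t - 10)
(3) = (l^2 - 7*l + 12)/(l^2 - l - 30)
(4) = (k + 5)/(k - 7)
(5) = (c - 5*sqrt(2))/(c - 8*sqrt(2))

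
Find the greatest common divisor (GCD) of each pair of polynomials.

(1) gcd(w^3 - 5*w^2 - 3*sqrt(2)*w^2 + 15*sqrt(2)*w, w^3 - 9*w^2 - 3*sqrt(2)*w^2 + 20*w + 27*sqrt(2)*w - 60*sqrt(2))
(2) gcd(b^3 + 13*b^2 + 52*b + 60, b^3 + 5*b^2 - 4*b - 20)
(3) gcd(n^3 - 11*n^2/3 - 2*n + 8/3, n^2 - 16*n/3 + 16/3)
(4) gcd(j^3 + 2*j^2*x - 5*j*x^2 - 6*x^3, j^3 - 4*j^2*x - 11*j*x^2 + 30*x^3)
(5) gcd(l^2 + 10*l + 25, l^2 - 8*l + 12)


(1) = w^2 + w*(-5 - 3*sqrt(2)) + 15*sqrt(2)
(2) = b^2 + 7*b + 10
(3) = gcd((n - 4)*(n - 2/3)*(n + 1), (n - 4)*(n - 4/3)) = n - 4
(4) = -j^2 - j*x + 6*x^2
(5) = gcd((l + 5)^2, (l - 6)*(l - 2)) = 1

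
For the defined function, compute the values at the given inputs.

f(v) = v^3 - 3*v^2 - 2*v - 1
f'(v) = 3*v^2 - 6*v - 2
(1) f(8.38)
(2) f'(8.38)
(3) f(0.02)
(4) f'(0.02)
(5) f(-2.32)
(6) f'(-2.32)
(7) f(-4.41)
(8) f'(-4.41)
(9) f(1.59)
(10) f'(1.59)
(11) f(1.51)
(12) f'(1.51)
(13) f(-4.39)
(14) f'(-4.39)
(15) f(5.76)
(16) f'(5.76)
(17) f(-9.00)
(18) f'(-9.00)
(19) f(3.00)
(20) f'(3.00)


(1) = 360.05
(2) = 158.39
(3) = -1.04
(4) = -2.12
(5) = -24.99
(6) = 28.07
(7) = -136.29
(8) = 82.80
(9) = -7.74
(10) = -3.96
(11) = -7.42
(12) = -4.22
(13) = -134.64
(14) = 82.16
(15) = 79.05
(16) = 62.97
(17) = -955.00
(18) = 295.00
(19) = -7.00
(20) = 7.00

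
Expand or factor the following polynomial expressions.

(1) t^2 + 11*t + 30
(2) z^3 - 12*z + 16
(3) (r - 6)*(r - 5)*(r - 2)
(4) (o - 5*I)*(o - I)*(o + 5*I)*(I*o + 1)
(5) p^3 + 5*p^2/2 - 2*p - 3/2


(1) = (t + 5)*(t + 6)
(2) = (z - 2)^2*(z + 4)
(3) = r^3 - 13*r^2 + 52*r - 60
(4) = I*o^4 + 2*o^3 + 24*I*o^2 + 50*o - 25*I
(5) = (p - 1)*(p + 1/2)*(p + 3)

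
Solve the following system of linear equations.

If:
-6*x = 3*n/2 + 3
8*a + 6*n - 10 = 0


Then:
a = 3*x + 11/4
n = -4*x - 2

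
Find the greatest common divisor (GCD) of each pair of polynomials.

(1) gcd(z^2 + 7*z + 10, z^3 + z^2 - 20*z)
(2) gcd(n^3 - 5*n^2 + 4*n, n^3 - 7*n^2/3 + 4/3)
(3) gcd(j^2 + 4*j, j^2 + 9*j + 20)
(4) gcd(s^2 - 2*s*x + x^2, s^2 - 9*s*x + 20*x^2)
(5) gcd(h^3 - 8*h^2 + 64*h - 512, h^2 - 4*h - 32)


(1) = gcd((z + 2)*(z + 5), z*(z - 4)*(z + 5)) = z + 5
(2) = gcd(n*(n - 4)*(n - 1), (n - 2)*(n - 1)*(n + 2/3)) = n - 1
(3) = j + 4
(4) = 1
(5) = h - 8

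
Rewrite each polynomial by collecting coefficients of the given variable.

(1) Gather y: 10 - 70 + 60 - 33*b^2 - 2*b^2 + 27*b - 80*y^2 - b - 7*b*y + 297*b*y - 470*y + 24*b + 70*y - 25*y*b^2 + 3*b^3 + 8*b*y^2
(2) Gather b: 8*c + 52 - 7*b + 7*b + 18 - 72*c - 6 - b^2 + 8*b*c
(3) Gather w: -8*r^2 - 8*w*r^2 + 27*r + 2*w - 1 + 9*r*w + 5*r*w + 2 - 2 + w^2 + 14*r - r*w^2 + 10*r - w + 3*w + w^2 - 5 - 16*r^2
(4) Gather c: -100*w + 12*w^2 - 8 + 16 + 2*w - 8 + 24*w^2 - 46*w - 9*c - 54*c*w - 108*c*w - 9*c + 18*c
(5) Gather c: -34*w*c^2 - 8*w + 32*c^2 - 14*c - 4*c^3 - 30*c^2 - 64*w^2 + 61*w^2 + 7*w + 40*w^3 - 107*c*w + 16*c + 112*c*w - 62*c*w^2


(1) = 3*b^3 - 35*b^2 + 50*b + y^2*(8*b - 80) + y*(-25*b^2 + 290*b - 400)
(2) = -b^2 + 8*b*c - 64*c + 64
(3) = -24*r^2 + 51*r + w^2*(2 - r) + w*(-8*r^2 + 14*r + 4) - 6
(4) = -162*c*w + 36*w^2 - 144*w
(5) = -4*c^3 + c^2*(2 - 34*w) + c*(-62*w^2 + 5*w + 2) + 40*w^3 - 3*w^2 - w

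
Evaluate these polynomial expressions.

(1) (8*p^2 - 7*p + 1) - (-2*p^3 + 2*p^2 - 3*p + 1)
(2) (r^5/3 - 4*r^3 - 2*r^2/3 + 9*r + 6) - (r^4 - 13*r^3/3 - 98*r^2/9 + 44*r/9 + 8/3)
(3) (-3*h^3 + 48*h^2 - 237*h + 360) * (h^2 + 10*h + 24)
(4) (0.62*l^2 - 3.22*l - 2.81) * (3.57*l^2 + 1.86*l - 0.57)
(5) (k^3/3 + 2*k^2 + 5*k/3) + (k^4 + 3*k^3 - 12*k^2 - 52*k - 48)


(1) = 2*p^3 + 6*p^2 - 4*p
(2) = r^5/3 - r^4 + r^3/3 + 92*r^2/9 + 37*r/9 + 10/3
(3) = -3*h^5 + 18*h^4 + 171*h^3 - 858*h^2 - 2088*h + 8640
(4) = 2.2134*l^4 - 10.3422*l^3 - 16.3743*l^2 - 3.3912*l + 1.6017
(5) = k^4 + 10*k^3/3 - 10*k^2 - 151*k/3 - 48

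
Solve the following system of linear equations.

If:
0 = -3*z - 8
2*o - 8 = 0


Then:
o = 4
z = -8/3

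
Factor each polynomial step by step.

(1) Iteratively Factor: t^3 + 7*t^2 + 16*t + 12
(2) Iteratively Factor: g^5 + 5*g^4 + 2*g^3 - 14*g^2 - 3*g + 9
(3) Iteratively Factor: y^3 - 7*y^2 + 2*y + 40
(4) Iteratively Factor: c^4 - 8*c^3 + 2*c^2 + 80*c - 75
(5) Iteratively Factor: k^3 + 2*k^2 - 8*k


(1) = (t + 3)*(t^2 + 4*t + 4) = (t + 2)*(t + 3)*(t + 2)
(2) = (g + 3)*(g^4 + 2*g^3 - 4*g^2 - 2*g + 3) = (g + 3)^2*(g^3 - g^2 - g + 1) = (g - 1)*(g + 3)^2*(g^2 - 1) = (g - 1)^2*(g + 3)^2*(g + 1)
(3) = (y - 5)*(y^2 - 2*y - 8) = (y - 5)*(y + 2)*(y - 4)
(4) = (c - 5)*(c^3 - 3*c^2 - 13*c + 15) = (c - 5)^2*(c^2 + 2*c - 3) = (c - 5)^2*(c + 3)*(c - 1)
(5) = (k + 4)*(k^2 - 2*k) = k*(k + 4)*(k - 2)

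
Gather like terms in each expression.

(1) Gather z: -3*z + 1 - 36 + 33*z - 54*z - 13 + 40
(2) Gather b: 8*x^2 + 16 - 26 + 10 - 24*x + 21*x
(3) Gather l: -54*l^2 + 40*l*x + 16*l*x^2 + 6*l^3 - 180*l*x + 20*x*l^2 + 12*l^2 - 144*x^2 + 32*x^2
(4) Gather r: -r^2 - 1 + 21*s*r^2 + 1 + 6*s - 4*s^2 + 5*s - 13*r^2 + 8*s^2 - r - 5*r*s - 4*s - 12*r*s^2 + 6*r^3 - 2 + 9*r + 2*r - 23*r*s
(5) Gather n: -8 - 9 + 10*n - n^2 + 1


(1) = -24*z - 8
(2) = 8*x^2 - 3*x
(3) = 6*l^3 + l^2*(20*x - 42) + l*(16*x^2 - 140*x) - 112*x^2
(4) = 6*r^3 + r^2*(21*s - 14) + r*(-12*s^2 - 28*s + 10) + 4*s^2 + 7*s - 2
(5) = -n^2 + 10*n - 16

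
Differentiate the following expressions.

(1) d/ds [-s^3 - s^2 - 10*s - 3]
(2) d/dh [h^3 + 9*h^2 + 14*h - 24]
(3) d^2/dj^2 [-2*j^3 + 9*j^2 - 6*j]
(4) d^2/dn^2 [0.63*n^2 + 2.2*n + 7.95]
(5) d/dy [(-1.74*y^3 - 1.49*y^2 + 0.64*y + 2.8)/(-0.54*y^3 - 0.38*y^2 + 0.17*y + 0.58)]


(1) = -3*s^2 - 2*s - 10
(2) = 3*h^2 + 18*h + 14
(3) = 18 - 12*j
(4) = 1.26000000000000
(5) = (-0.1434*y^4 + 0.0996*y^3 + 1.4983*y^2 + 0.3996*y - 0.1048)/(0.2916*y^6 + 0.4104*y^5 - 0.0392*y^4 - 0.7556*y^3 - 0.4119*y^2 + 0.1972*y + 0.3364)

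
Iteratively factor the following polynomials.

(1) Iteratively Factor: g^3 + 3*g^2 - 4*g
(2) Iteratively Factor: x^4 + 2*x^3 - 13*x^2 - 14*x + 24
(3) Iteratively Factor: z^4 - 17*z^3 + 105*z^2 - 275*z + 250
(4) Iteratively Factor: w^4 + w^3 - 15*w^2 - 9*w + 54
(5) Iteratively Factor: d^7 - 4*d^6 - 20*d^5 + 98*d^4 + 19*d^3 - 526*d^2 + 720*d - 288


(1) = (g)*(g^2 + 3*g - 4) = g*(g - 1)*(g + 4)
(2) = (x + 4)*(x^3 - 2*x^2 - 5*x + 6) = (x - 1)*(x + 4)*(x^2 - x - 6) = (x - 3)*(x - 1)*(x + 4)*(x + 2)
(3) = (z - 2)*(z^3 - 15*z^2 + 75*z - 125) = (z - 5)*(z - 2)*(z^2 - 10*z + 25) = (z - 5)^2*(z - 2)*(z - 5)
(4) = (w + 3)*(w^3 - 2*w^2 - 9*w + 18) = (w - 3)*(w + 3)*(w^2 + w - 6) = (w - 3)*(w - 2)*(w + 3)*(w + 3)
(5) = (d + 3)*(d^6 - 7*d^5 + d^4 + 95*d^3 - 266*d^2 + 272*d - 96) = (d - 4)*(d + 3)*(d^5 - 3*d^4 - 11*d^3 + 51*d^2 - 62*d + 24) = (d - 4)*(d + 3)*(d + 4)*(d^4 - 7*d^3 + 17*d^2 - 17*d + 6) = (d - 4)*(d - 2)*(d + 3)*(d + 4)*(d^3 - 5*d^2 + 7*d - 3) = (d - 4)*(d - 2)*(d - 1)*(d + 3)*(d + 4)*(d^2 - 4*d + 3) = (d - 4)*(d - 2)*(d - 1)^2*(d + 3)*(d + 4)*(d - 3)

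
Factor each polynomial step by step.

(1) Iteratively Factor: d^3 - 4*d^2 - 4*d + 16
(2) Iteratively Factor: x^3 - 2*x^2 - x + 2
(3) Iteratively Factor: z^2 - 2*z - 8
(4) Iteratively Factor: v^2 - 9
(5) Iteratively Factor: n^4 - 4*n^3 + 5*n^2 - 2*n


(1) = (d - 2)*(d^2 - 2*d - 8) = (d - 4)*(d - 2)*(d + 2)
(2) = (x - 2)*(x^2 - 1) = (x - 2)*(x + 1)*(x - 1)
(3) = (z - 4)*(z + 2)
(4) = (v + 3)*(v - 3)
(5) = (n)*(n^3 - 4*n^2 + 5*n - 2) = n*(n - 2)*(n^2 - 2*n + 1) = n*(n - 2)*(n - 1)*(n - 1)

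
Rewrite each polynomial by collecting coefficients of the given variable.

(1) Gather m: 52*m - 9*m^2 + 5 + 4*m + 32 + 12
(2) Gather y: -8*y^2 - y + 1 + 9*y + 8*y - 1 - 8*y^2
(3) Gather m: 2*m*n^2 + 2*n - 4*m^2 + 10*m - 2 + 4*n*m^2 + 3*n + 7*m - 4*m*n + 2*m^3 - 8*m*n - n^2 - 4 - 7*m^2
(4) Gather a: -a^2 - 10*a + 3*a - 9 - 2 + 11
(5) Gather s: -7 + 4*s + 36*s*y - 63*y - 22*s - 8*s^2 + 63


(1) = -9*m^2 + 56*m + 49
(2) = -16*y^2 + 16*y
(3) = 2*m^3 + m^2*(4*n - 11) + m*(2*n^2 - 12*n + 17) - n^2 + 5*n - 6
(4) = -a^2 - 7*a
(5) = -8*s^2 + s*(36*y - 18) - 63*y + 56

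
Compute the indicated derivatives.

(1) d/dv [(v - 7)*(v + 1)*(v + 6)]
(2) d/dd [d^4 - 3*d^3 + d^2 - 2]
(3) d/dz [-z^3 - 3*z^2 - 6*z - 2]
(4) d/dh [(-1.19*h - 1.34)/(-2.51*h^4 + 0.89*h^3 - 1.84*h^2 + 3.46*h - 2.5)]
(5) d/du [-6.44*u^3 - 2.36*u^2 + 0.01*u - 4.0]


(1) = 3*v^2 - 43
(2) = d*(4*d^2 - 9*d + 2)
(3) = -3*z^2 - 6*z - 6
(4) = (-8.9607*h^4 - 11.3354*h^3 + 1.3882*h^2 - 4.9312*h + 7.6114)/(6.3001*h^8 - 4.4678*h^7 + 10.0289*h^6 - 20.6444*h^5 + 22.0944*h^4 - 17.1828*h^3 + 21.1716*h^2 - 17.3*h + 6.25)
(5) = -19.32*u^2 - 4.72*u + 0.01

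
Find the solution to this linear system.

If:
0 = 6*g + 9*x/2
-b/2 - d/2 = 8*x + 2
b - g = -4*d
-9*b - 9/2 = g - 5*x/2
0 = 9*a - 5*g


Then:
a = 145/1544
b = -2693/4632
d = 869/4632
g = 261/1544
x = -87/386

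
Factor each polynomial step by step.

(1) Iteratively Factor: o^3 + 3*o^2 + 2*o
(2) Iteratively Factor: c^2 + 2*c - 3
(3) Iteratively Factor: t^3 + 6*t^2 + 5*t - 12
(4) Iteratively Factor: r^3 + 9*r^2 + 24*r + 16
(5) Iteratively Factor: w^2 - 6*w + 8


(1) = (o)*(o^2 + 3*o + 2) = o*(o + 1)*(o + 2)
(2) = (c - 1)*(c + 3)
(3) = (t + 4)*(t^2 + 2*t - 3) = (t + 3)*(t + 4)*(t - 1)
(4) = (r + 4)*(r^2 + 5*r + 4) = (r + 4)^2*(r + 1)
(5) = (w - 4)*(w - 2)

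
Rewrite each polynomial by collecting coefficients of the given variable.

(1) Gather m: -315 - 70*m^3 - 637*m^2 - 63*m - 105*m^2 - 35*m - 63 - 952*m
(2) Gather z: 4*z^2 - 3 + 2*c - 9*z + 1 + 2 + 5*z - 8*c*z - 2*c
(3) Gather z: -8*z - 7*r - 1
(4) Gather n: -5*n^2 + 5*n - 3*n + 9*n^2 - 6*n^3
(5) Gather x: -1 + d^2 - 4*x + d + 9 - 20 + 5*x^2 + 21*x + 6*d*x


(1) = -70*m^3 - 742*m^2 - 1050*m - 378
(2) = 4*z^2 + z*(-8*c - 4)
(3) = -7*r - 8*z - 1
(4) = -6*n^3 + 4*n^2 + 2*n
(5) = d^2 + d + 5*x^2 + x*(6*d + 17) - 12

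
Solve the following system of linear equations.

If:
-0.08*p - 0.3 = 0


Then:
p = -3.75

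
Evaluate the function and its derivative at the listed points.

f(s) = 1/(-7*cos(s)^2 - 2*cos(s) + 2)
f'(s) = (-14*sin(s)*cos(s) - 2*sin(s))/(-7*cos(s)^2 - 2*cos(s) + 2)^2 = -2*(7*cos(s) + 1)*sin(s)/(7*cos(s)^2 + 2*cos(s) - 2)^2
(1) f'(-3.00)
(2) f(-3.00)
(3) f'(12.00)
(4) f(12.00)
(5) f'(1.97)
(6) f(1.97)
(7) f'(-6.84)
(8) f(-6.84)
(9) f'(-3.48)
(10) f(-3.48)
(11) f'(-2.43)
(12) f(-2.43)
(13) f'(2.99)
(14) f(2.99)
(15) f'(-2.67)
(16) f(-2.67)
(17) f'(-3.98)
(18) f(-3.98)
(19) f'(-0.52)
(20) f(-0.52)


(1) = -0.20
(2) = -0.35
(3) = 0.34
(4) = -0.21
(5) = 1.07
(6) = 0.58
(7) = 0.33
(8) = -0.21
(9) = 0.68
(10) = -0.43
(11) = -22.46
(12) = -2.00
(13) = 0.22
(14) = -0.35
(15) = -1.51
(16) = -0.56
(17) = 126.92
(18) = 4.82
(19) = 0.28
(20) = -0.20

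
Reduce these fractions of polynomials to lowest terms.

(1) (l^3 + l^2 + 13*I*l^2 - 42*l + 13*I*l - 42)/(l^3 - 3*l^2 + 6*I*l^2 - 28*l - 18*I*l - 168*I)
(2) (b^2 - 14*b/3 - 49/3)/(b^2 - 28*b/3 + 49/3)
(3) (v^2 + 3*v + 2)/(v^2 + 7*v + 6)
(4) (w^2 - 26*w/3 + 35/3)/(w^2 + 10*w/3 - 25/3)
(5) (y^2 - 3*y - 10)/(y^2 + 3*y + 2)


(1) = (l^2 + l*(1 + 7*I) + 7*I)/(l^2 - 3*l - 28)
(2) = (3*b + 7)/(3*b - 7)
(3) = (v + 2)/(v + 6)
(4) = (w - 7)/(w + 5)
(5) = (y - 5)/(y + 1)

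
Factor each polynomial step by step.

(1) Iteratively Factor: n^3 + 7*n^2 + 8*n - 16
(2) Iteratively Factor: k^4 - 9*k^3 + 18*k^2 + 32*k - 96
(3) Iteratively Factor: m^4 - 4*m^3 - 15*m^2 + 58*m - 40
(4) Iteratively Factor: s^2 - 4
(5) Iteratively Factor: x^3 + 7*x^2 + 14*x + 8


(1) = (n + 4)*(n^2 + 3*n - 4) = (n + 4)^2*(n - 1)
(2) = (k + 2)*(k^3 - 11*k^2 + 40*k - 48) = (k - 3)*(k + 2)*(k^2 - 8*k + 16) = (k - 4)*(k - 3)*(k + 2)*(k - 4)
(3) = (m - 1)*(m^3 - 3*m^2 - 18*m + 40) = (m - 5)*(m - 1)*(m^2 + 2*m - 8) = (m - 5)*(m - 2)*(m - 1)*(m + 4)
(4) = (s + 2)*(s - 2)
(5) = (x + 2)*(x^2 + 5*x + 4) = (x + 1)*(x + 2)*(x + 4)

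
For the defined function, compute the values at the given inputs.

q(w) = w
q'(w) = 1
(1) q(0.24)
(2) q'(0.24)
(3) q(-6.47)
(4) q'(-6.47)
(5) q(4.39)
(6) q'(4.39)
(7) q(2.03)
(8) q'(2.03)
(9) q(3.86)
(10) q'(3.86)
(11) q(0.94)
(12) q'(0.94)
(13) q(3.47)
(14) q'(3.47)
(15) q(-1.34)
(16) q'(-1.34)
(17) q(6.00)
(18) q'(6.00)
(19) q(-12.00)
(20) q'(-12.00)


(1) = 0.24
(2) = 1.00
(3) = -6.47
(4) = 1.00
(5) = 4.39
(6) = 1.00
(7) = 2.03
(8) = 1.00
(9) = 3.86
(10) = 1.00
(11) = 0.94
(12) = 1.00
(13) = 3.47
(14) = 1.00
(15) = -1.34
(16) = 1.00
(17) = 6.00
(18) = 1.00
(19) = -12.00
(20) = 1.00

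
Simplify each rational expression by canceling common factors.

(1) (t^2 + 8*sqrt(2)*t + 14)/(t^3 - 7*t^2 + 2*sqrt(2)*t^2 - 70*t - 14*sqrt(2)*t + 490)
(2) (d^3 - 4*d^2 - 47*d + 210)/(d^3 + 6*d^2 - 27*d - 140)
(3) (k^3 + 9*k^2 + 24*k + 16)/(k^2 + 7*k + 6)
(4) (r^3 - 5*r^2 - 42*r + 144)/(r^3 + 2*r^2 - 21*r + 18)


(1) = (t + sqrt(2))/(t^2 + t*(-5*sqrt(2) - 7) + 35*sqrt(2))
(2) = (d - 6)/(d + 4)
(3) = (k^2 + 8*k + 16)/(k + 6)
(4) = (r - 8)/(r - 1)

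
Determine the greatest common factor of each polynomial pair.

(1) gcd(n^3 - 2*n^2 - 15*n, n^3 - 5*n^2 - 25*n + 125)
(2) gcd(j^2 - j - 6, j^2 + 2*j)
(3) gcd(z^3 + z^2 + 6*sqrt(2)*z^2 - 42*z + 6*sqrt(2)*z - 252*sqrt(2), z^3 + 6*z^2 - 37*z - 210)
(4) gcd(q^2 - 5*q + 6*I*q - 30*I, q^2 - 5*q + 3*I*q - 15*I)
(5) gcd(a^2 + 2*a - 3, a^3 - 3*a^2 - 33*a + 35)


(1) = n - 5
(2) = gcd((j - 3)*(j + 2), j*(j + 2)) = j + 2
(3) = gcd((z - 6)*(z + 7)*(z + 6*sqrt(2)), (z - 6)*(z + 5)*(z + 7)) = z^2 + z - 42
(4) = gcd((q - 5)*(q + 6*I), (q - 5)*(q + 3*I)) = q - 5
(5) = a - 1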